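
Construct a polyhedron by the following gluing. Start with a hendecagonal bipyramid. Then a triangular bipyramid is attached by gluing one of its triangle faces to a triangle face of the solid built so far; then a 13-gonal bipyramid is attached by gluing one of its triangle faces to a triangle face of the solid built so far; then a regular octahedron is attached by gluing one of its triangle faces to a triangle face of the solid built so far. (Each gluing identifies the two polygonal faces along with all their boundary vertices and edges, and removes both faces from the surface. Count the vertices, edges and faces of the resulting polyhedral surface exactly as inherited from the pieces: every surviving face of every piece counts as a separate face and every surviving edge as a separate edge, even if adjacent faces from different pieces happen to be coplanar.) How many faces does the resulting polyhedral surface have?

56

A hendecagonal bipyramid: V=13, E=33, F=22.
Attach a triangular bipyramid (V=5, E=9, F=6) along a 3-gon: merge 3 vertices and 3 edges, delete both glued faces → V=15, E=39, F=26.
Attach a 13-gonal bipyramid (V=15, E=39, F=26) along a 3-gon: merge 3 vertices and 3 edges, delete both glued faces → V=27, E=75, F=50.
Attach a regular octahedron (V=6, E=12, F=8) along a 3-gon: merge 3 vertices and 3 edges, delete both glued faces → V=30, E=84, F=56.
Check: V − E + F = 30 − 84 + 56 = 2.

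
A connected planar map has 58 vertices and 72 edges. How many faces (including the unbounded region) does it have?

Euler's formula for a connected plane graph: V − E + F = 2, so F = 2 − 58 + 72 = 16.

16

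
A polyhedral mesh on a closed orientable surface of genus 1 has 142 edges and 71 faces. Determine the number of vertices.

71

For a closed orientable surface of genus 1, χ = 2 − 2·1 = 0.
V = 0 + E − F = 0 + 142 − 71 = 71.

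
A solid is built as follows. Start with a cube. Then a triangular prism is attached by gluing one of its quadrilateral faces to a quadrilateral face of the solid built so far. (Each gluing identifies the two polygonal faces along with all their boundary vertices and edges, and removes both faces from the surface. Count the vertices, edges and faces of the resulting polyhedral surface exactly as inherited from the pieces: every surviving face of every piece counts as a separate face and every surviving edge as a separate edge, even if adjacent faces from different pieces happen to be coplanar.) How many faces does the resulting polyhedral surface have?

A cube: V=8, E=12, F=6.
Attach a triangular prism (V=6, E=9, F=5) along a 4-gon: merge 4 vertices and 4 edges, delete both glued faces → V=10, E=17, F=9.
Check: V − E + F = 10 − 17 + 9 = 2.

9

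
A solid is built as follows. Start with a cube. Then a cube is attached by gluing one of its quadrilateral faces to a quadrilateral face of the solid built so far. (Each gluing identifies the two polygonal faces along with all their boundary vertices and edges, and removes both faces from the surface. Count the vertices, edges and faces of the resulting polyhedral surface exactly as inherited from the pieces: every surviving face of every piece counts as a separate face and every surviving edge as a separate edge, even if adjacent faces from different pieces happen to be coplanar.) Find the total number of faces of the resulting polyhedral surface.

A cube: V=8, E=12, F=6.
Attach a cube (V=8, E=12, F=6) along a 4-gon: merge 4 vertices and 4 edges, delete both glued faces → V=12, E=20, F=10.
Check: V − E + F = 12 − 20 + 10 = 2.

10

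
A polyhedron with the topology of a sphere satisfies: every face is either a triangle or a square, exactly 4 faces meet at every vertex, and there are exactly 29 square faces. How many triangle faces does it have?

8

Let x be the number of triangles; then F = 29 + x.
Edge–face incidences: 2E = 4·29 + 3·x = 116 + 3x.
Every vertex has degree 4, so 4V = 2E.
Euler: V − E + F = 2 ⇒ (2E)/4 − E + (29 + x) = 2.
Multiply by 8: 2·(2E) − 4·(2E) + 8·(29 + x) = 16, i.e. 232 + 8x − 2·(116 + 3x) = 16.
Collecting terms: 2x = 16, so x = 8.
Then 2E = 116 + 3·8 = 140, so E = 70, V = 2E/4 = 35, F = 29 + 8 = 37.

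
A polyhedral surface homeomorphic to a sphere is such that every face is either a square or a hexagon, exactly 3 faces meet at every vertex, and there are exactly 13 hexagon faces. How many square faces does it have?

Let x be the number of squares; then F = 13 + x.
Edge–face incidences: 2E = 6·13 + 4·x = 78 + 4x.
Every vertex has degree 3, so 3V = 2E.
Euler: V − E + F = 2 ⇒ (2E)/3 − E + (13 + x) = 2.
Multiply by 6: 2·(2E) − 3·(2E) + 6·(13 + x) = 12, i.e. 78 + 6x − (78 + 4x) = 12.
Collecting terms: 2x = 12, so x = 6.
Then 2E = 78 + 4·6 = 102, so E = 51, V = 2E/3 = 34, F = 13 + 6 = 19.

6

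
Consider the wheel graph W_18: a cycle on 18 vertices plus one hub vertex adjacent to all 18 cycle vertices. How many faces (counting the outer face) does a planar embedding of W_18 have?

W_18 has V = 18 + 1 = 19 vertices and E = 2·18 = 36 edges.
By Euler's formula F = 2 − V + E = 2 − 19 + 36 = 19.

19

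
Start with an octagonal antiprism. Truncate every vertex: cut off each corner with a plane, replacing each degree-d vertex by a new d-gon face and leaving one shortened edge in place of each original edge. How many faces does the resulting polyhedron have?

The base solid has V = 16, E = 32, F = 18.
Truncation replaces each original edge-end by a new vertex, so V′ = 2E = 64.
Each original edge survives, and each old vertex of degree d contributes d new edges; summing degrees gives Σd = 2E, so E′ = E + 2E = 3E = 96.
Each original face survives and each original vertex becomes one new face: F′ = F + V = 34.

34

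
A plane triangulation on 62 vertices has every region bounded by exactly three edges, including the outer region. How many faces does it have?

In a plane triangulation 3F = 2E and V − E + F = 2, so F = 2V − 4 = 2·62 − 4 = 120.

120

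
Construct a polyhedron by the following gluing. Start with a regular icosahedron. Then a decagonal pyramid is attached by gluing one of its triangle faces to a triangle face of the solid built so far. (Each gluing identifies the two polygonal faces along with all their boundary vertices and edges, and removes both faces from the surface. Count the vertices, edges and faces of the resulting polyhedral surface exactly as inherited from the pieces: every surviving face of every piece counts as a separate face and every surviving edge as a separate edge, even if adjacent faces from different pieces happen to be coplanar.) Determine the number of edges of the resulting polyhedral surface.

47

A regular icosahedron: V=12, E=30, F=20.
Attach a decagonal pyramid (V=11, E=20, F=11) along a 3-gon: merge 3 vertices and 3 edges, delete both glued faces → V=20, E=47, F=29.
Check: V − E + F = 20 − 47 + 29 = 2.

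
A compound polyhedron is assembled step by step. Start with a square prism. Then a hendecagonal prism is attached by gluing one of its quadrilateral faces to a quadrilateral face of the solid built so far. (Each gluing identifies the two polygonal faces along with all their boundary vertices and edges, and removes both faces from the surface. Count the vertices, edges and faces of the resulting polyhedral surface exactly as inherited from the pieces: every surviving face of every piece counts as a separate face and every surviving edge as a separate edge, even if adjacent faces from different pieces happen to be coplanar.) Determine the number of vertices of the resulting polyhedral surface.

A square prism: V=8, E=12, F=6.
Attach a hendecagonal prism (V=22, E=33, F=13) along a 4-gon: merge 4 vertices and 4 edges, delete both glued faces → V=26, E=41, F=17.
Check: V − E + F = 26 − 41 + 17 = 2.

26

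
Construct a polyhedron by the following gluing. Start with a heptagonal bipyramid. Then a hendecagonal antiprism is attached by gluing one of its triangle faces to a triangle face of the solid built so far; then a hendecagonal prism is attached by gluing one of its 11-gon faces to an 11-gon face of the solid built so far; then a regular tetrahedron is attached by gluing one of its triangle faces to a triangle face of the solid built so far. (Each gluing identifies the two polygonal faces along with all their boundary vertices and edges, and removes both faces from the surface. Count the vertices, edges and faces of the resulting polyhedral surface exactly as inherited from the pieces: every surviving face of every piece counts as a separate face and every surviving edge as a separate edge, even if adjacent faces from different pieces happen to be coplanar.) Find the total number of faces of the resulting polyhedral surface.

49

A heptagonal bipyramid: V=9, E=21, F=14.
Attach a hendecagonal antiprism (V=22, E=44, F=24) along a 3-gon: merge 3 vertices and 3 edges, delete both glued faces → V=28, E=62, F=36.
Attach a hendecagonal prism (V=22, E=33, F=13) along an 11-gon: merge 11 vertices and 11 edges, delete both glued faces → V=39, E=84, F=47.
Attach a regular tetrahedron (V=4, E=6, F=4) along a 3-gon: merge 3 vertices and 3 edges, delete both glued faces → V=40, E=87, F=49.
Check: V − E + F = 40 − 87 + 49 = 2.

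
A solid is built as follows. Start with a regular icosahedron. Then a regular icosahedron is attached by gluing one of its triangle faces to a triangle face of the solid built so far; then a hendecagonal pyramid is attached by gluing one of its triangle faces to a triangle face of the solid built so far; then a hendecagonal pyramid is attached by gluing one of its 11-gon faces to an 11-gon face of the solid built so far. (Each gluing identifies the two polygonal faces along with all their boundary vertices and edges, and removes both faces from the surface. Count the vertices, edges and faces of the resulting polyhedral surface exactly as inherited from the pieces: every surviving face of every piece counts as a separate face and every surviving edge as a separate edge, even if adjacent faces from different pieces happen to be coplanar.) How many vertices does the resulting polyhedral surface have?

A regular icosahedron: V=12, E=30, F=20.
Attach a regular icosahedron (V=12, E=30, F=20) along a 3-gon: merge 3 vertices and 3 edges, delete both glued faces → V=21, E=57, F=38.
Attach a hendecagonal pyramid (V=12, E=22, F=12) along a 3-gon: merge 3 vertices and 3 edges, delete both glued faces → V=30, E=76, F=48.
Attach a hendecagonal pyramid (V=12, E=22, F=12) along an 11-gon: merge 11 vertices and 11 edges, delete both glued faces → V=31, E=87, F=58.
Check: V − E + F = 31 − 87 + 58 = 2.

31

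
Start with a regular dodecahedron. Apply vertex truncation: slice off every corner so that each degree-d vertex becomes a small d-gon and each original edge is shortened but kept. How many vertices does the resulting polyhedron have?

The base solid has V = 20, E = 30, F = 12.
Truncation replaces each original edge-end by a new vertex, so V′ = 2E = 60.
Each original edge survives, and each old vertex of degree d contributes d new edges; summing degrees gives Σd = 2E, so E′ = E + 2E = 3E = 90.
Each original face survives and each original vertex becomes one new face: F′ = F + V = 32.

60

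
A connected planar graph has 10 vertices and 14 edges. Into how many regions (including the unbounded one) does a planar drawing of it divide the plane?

6

Euler's formula for a connected plane graph: V − E + F = 2, so F = 2 − 10 + 14 = 6.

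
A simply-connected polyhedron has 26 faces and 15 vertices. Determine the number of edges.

39

Here V − E + F = 2.
E = V + F − (2) = 15 + 26 − (2) = 39.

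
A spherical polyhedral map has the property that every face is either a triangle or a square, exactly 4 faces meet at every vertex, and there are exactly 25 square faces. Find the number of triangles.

8

Let x be the number of triangles; then F = 25 + x.
Edge–face incidences: 2E = 4·25 + 3·x = 100 + 3x.
Every vertex has degree 4, so 4V = 2E.
Euler: V − E + F = 2 ⇒ (2E)/4 − E + (25 + x) = 2.
Multiply by 8: 2·(2E) − 4·(2E) + 8·(25 + x) = 16, i.e. 200 + 8x − 2·(100 + 3x) = 16.
Collecting terms: 2x = 16, so x = 8.
Then 2E = 100 + 3·8 = 124, so E = 62, V = 2E/4 = 31, F = 25 + 8 = 33.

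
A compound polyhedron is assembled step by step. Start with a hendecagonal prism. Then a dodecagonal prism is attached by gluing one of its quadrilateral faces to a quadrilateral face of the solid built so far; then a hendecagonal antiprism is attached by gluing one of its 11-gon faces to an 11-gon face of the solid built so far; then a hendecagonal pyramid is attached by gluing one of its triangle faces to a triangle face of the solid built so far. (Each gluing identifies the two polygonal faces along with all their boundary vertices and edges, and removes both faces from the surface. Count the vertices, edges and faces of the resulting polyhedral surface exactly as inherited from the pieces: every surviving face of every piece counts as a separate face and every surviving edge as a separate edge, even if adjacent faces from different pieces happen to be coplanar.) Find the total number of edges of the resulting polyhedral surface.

A hendecagonal prism: V=22, E=33, F=13.
Attach a dodecagonal prism (V=24, E=36, F=14) along a 4-gon: merge 4 vertices and 4 edges, delete both glued faces → V=42, E=65, F=25.
Attach a hendecagonal antiprism (V=22, E=44, F=24) along an 11-gon: merge 11 vertices and 11 edges, delete both glued faces → V=53, E=98, F=47.
Attach a hendecagonal pyramid (V=12, E=22, F=12) along a 3-gon: merge 3 vertices and 3 edges, delete both glued faces → V=62, E=117, F=57.
Check: V − E + F = 62 − 117 + 57 = 2.

117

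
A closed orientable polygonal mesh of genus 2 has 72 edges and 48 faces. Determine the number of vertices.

For a closed orientable surface of genus 2, χ = 2 − 2·2 = -2.
V = -2 + E − F = -2 + 72 − 48 = 22.

22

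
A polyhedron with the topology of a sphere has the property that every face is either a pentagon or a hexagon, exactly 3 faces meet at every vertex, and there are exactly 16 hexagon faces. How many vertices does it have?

Let x be the number of pentagons; then F = 16 + x.
Edge–face incidences: 2E = 6·16 + 5·x = 96 + 5x.
Every vertex has degree 3, so 3V = 2E.
Euler: V − E + F = 2 ⇒ (2E)/3 − E + (16 + x) = 2.
Multiply by 6: 2·(2E) − 3·(2E) + 6·(16 + x) = 12, i.e. 96 + 6x − (96 + 5x) = 12.
Collecting terms: x = 12.
Then 2E = 96 + 5·12 = 156, so E = 78, V = 2E/3 = 52, F = 16 + 12 = 28.

52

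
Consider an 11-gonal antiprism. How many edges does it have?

An antiprism on an n-gon has two n-gon caps and 2n triangles: V = 2·11 = 22, E = 4·11 = 44, F = 2·11 + 2 = 24.

44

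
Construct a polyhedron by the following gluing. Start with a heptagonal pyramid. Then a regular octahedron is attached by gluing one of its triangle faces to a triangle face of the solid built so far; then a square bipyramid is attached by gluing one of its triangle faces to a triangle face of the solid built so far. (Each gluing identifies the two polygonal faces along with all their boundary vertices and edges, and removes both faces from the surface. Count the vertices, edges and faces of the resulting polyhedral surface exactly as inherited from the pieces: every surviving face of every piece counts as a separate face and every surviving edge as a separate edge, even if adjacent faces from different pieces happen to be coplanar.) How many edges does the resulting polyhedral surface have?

32

A heptagonal pyramid: V=8, E=14, F=8.
Attach a regular octahedron (V=6, E=12, F=8) along a 3-gon: merge 3 vertices and 3 edges, delete both glued faces → V=11, E=23, F=14.
Attach a square bipyramid (V=6, E=12, F=8) along a 3-gon: merge 3 vertices and 3 edges, delete both glued faces → V=14, E=32, F=20.
Check: V − E + F = 14 − 32 + 20 = 2.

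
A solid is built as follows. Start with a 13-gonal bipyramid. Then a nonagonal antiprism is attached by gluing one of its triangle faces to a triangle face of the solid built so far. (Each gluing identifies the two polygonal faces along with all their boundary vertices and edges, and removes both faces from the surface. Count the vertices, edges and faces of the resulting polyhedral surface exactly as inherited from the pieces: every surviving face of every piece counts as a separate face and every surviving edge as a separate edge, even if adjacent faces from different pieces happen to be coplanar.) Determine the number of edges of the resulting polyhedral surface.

72

A 13-gonal bipyramid: V=15, E=39, F=26.
Attach a nonagonal antiprism (V=18, E=36, F=20) along a 3-gon: merge 3 vertices and 3 edges, delete both glued faces → V=30, E=72, F=44.
Check: V − E + F = 30 − 72 + 44 = 2.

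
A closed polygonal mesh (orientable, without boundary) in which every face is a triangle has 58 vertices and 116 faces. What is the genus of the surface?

1

Every face is a triangle, so 2E = 3·116 = 348, giving E = 174.
χ = V − E + F = 58 − 174 + 116 = 0.
For a closed orientable surface χ = 2 − 2g, so g = (2 − (0))/2 = 1.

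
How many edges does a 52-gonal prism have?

156

A prism on an n-gon has two n-gon bases and n rectangular sides: V = 2·52 = 104, E = 3·52 = 156, F = 52 + 2 = 54.
Check: V − E + F = 104 − 156 + 54 = 2.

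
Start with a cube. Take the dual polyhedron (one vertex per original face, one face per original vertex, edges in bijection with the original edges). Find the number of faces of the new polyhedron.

8

The base solid has V = 8, E = 12, F = 6.
The dual swaps V and F and preserves E: V′ = F = 6, E′ = E = 12, F′ = V = 8.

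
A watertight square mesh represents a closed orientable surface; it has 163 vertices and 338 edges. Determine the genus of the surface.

4

Every face is a square and each edge borders two faces, so 4F = 2·338, giving F = 169.
χ = V − E + F = 163 − 338 + 169 = -6.
For a closed orientable surface χ = 2 − 2g, so g = (2 − (-6))/2 = 4.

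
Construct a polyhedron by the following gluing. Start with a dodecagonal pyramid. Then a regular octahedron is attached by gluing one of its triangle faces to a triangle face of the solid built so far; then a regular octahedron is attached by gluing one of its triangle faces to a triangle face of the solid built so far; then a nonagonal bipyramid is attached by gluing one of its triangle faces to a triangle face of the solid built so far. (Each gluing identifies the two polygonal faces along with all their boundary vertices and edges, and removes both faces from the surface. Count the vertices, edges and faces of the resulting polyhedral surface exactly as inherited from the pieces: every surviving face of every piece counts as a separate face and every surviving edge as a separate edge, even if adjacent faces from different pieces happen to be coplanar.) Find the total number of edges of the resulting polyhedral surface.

A dodecagonal pyramid: V=13, E=24, F=13.
Attach a regular octahedron (V=6, E=12, F=8) along a 3-gon: merge 3 vertices and 3 edges, delete both glued faces → V=16, E=33, F=19.
Attach a regular octahedron (V=6, E=12, F=8) along a 3-gon: merge 3 vertices and 3 edges, delete both glued faces → V=19, E=42, F=25.
Attach a nonagonal bipyramid (V=11, E=27, F=18) along a 3-gon: merge 3 vertices and 3 edges, delete both glued faces → V=27, E=66, F=41.
Check: V − E + F = 27 − 66 + 41 = 2.

66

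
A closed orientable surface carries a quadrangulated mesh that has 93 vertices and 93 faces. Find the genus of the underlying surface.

1

Every face is a square, so 2E = 4·93 = 372, giving E = 186.
χ = V − E + F = 93 − 186 + 93 = 0.
For a closed orientable surface χ = 2 − 2g, so g = (2 − (0))/2 = 1.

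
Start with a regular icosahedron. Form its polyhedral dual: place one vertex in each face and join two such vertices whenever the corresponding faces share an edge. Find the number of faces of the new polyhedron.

The base solid has V = 12, E = 30, F = 20.
The dual swaps V and F and preserves E: V′ = F = 20, E′ = E = 30, F′ = V = 12.

12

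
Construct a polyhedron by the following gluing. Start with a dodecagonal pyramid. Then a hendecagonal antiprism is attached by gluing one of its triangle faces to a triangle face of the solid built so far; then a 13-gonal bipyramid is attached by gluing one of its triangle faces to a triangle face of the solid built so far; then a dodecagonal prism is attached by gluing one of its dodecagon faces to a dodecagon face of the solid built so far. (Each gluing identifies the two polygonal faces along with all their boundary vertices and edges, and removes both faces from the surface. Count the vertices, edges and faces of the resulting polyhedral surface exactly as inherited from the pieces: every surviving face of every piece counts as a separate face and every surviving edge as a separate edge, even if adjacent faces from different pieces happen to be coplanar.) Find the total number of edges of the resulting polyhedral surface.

125

A dodecagonal pyramid: V=13, E=24, F=13.
Attach a hendecagonal antiprism (V=22, E=44, F=24) along a 3-gon: merge 3 vertices and 3 edges, delete both glued faces → V=32, E=65, F=35.
Attach a 13-gonal bipyramid (V=15, E=39, F=26) along a 3-gon: merge 3 vertices and 3 edges, delete both glued faces → V=44, E=101, F=59.
Attach a dodecagonal prism (V=24, E=36, F=14) along a 12-gon: merge 12 vertices and 12 edges, delete both glued faces → V=56, E=125, F=71.
Check: V − E + F = 56 − 125 + 71 = 2.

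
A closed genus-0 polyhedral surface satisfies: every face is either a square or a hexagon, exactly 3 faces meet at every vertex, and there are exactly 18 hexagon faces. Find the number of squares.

Let x be the number of squares; then F = 18 + x.
Edge–face incidences: 2E = 6·18 + 4·x = 108 + 4x.
Every vertex has degree 3, so 3V = 2E.
Euler: V − E + F = 2 ⇒ (2E)/3 − E + (18 + x) = 2.
Multiply by 6: 2·(2E) − 3·(2E) + 6·(18 + x) = 12, i.e. 108 + 6x − (108 + 4x) = 12.
Collecting terms: 2x = 12, so x = 6.
Then 2E = 108 + 4·6 = 132, so E = 66, V = 2E/3 = 44, F = 18 + 6 = 24.

6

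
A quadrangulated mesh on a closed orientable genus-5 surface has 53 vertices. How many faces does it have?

61

χ = 2 − 2·5 = -8, and every face is a square so 4F = 2E.
V − E + F = -8 with E = 4F/2 gives 53 − (4/2 − 1)·F = -8, so F = 61 and E = 122.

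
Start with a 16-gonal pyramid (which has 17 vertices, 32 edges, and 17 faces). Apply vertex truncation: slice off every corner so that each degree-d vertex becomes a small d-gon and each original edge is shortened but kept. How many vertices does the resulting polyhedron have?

Truncation replaces each original edge-end by a new vertex, so V′ = 2E = 64.
Each original edge survives, and each old vertex of degree d contributes d new edges; summing degrees gives Σd = 2E, so E′ = E + 2E = 3E = 96.
Each original face survives and each original vertex becomes one new face: F′ = F + V = 34.

64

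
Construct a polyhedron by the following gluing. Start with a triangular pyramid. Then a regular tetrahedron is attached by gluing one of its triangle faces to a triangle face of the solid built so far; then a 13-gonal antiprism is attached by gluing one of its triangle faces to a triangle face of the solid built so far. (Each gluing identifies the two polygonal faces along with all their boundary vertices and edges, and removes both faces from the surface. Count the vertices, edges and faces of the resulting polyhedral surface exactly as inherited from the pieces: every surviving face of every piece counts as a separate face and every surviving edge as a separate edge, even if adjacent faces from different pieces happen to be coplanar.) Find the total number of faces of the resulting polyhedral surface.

A triangular pyramid: V=4, E=6, F=4.
Attach a regular tetrahedron (V=4, E=6, F=4) along a 3-gon: merge 3 vertices and 3 edges, delete both glued faces → V=5, E=9, F=6.
Attach a 13-gonal antiprism (V=26, E=52, F=28) along a 3-gon: merge 3 vertices and 3 edges, delete both glued faces → V=28, E=58, F=32.
Check: V − E + F = 28 − 58 + 32 = 2.

32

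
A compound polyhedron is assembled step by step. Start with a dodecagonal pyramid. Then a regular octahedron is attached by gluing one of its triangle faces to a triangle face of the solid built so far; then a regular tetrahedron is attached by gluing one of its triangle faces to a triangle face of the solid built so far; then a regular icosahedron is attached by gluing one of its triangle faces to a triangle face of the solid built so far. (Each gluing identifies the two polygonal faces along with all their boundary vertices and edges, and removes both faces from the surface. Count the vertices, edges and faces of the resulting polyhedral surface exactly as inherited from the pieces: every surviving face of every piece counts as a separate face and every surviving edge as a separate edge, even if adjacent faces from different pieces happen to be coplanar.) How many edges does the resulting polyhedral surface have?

A dodecagonal pyramid: V=13, E=24, F=13.
Attach a regular octahedron (V=6, E=12, F=8) along a 3-gon: merge 3 vertices and 3 edges, delete both glued faces → V=16, E=33, F=19.
Attach a regular tetrahedron (V=4, E=6, F=4) along a 3-gon: merge 3 vertices and 3 edges, delete both glued faces → V=17, E=36, F=21.
Attach a regular icosahedron (V=12, E=30, F=20) along a 3-gon: merge 3 vertices and 3 edges, delete both glued faces → V=26, E=63, F=39.
Check: V − E + F = 26 − 63 + 39 = 2.

63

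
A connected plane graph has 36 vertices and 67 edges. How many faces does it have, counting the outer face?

Euler's formula for a connected plane graph: V − E + F = 2, so F = 2 − 36 + 67 = 33.

33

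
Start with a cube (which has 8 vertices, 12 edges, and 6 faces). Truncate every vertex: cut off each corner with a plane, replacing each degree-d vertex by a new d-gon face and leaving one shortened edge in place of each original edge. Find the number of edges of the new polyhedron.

Truncation replaces each original edge-end by a new vertex, so V′ = 2E = 24.
Each original edge survives, and each old vertex of degree d contributes d new edges; summing degrees gives Σd = 2E, so E′ = E + 2E = 3E = 36.
Each original face survives and each original vertex becomes one new face: F′ = F + V = 14.

36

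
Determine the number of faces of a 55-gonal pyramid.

56

A pyramid on an n-gon base has one n-gon and n triangles: V = 55 + 1 = 56, E = 2·55 = 110, F = 55 + 1 = 56.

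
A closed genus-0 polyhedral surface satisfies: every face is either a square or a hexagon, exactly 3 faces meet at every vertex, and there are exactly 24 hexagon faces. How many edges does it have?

84

Let x be the number of squares; then F = 24 + x.
Edge–face incidences: 2E = 6·24 + 4·x = 144 + 4x.
Every vertex has degree 3, so 3V = 2E.
Euler: V − E + F = 2 ⇒ (2E)/3 − E + (24 + x) = 2.
Multiply by 6: 2·(2E) − 3·(2E) + 6·(24 + x) = 12, i.e. 144 + 6x − (144 + 4x) = 12.
Collecting terms: 2x = 12, so x = 6.
Then 2E = 144 + 4·6 = 168, so E = 84, V = 2E/3 = 56, F = 24 + 6 = 30.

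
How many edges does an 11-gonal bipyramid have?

33

A bipyramid over an n-gon has 2n triangular faces and n + 2 vertices: V = 11 + 2 = 13, E = 3·11 = 33, F = 2·11 = 22.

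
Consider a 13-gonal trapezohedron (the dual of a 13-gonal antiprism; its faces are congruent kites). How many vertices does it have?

The n-trapezohedron (dual of the n-antiprism) has V = 2·13 + 2 = 28, E = 4·13 = 52, F = 2·13 = 26.

28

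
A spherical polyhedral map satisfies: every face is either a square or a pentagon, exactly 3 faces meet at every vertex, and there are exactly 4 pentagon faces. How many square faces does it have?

4

Let x be the number of squares; then F = 4 + x.
Edge–face incidences: 2E = 5·4 + 4·x = 20 + 4x.
Every vertex has degree 3, so 3V = 2E.
Euler: V − E + F = 2 ⇒ (2E)/3 − E + (4 + x) = 2.
Multiply by 6: 2·(2E) − 3·(2E) + 6·(4 + x) = 12, i.e. 24 + 6x − (20 + 4x) = 12.
Collecting terms: 2x + 4 = 12, so 2x = 8, so x = 4.
Then 2E = 20 + 4·4 = 36, so E = 18, V = 2E/3 = 12, F = 4 + 4 = 8.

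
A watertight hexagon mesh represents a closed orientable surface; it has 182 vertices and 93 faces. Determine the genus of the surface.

Every face is a hexagon, so 2E = 6·93 = 558, giving E = 279.
χ = V − E + F = 182 − 279 + 93 = -4.
For a closed orientable surface χ = 2 − 2g, so g = (2 − (-4))/2 = 3.

3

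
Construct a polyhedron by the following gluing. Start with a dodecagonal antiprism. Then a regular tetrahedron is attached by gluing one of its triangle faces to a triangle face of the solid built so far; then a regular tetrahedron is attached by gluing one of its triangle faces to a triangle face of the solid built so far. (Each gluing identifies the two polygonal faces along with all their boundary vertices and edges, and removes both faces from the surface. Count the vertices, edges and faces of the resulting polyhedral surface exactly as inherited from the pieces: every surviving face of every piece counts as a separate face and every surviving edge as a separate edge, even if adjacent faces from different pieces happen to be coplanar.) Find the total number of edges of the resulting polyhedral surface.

A dodecagonal antiprism: V=24, E=48, F=26.
Attach a regular tetrahedron (V=4, E=6, F=4) along a 3-gon: merge 3 vertices and 3 edges, delete both glued faces → V=25, E=51, F=28.
Attach a regular tetrahedron (V=4, E=6, F=4) along a 3-gon: merge 3 vertices and 3 edges, delete both glued faces → V=26, E=54, F=30.
Check: V − E + F = 26 − 54 + 30 = 2.

54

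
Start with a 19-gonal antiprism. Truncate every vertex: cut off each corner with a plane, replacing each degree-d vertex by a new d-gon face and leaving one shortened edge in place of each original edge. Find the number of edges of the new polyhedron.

The base solid has V = 38, E = 76, F = 40.
Truncation replaces each original edge-end by a new vertex, so V′ = 2E = 152.
Each original edge survives, and each old vertex of degree d contributes d new edges; summing degrees gives Σd = 2E, so E′ = E + 2E = 3E = 228.
Each original face survives and each original vertex becomes one new face: F′ = F + V = 78.

228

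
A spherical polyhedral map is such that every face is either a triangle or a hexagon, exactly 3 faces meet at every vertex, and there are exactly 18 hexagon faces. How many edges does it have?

Let x be the number of triangles; then F = 18 + x.
Edge–face incidences: 2E = 6·18 + 3·x = 108 + 3x.
Every vertex has degree 3, so 3V = 2E.
Euler: V − E + F = 2 ⇒ (2E)/3 − E + (18 + x) = 2.
Multiply by 6: 2·(2E) − 3·(2E) + 6·(18 + x) = 12, i.e. 108 + 6x − (108 + 3x) = 12.
Collecting terms: 3x = 12, so x = 4.
Then 2E = 108 + 3·4 = 120, so E = 60, V = 2E/3 = 40, F = 18 + 4 = 22.

60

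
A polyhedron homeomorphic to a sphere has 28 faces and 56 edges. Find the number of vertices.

30

Here V − E + F = 2.
V = 2 + E − F = 2 + 56 − 28 = 30.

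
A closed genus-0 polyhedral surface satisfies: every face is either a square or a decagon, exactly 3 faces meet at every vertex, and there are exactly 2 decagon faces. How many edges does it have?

Let x be the number of squares; then F = 2 + x.
Edge–face incidences: 2E = 10·2 + 4·x = 20 + 4x.
Every vertex has degree 3, so 3V = 2E.
Euler: V − E + F = 2 ⇒ (2E)/3 − E + (2 + x) = 2.
Multiply by 6: 2·(2E) − 3·(2E) + 6·(2 + x) = 12, i.e. 12 + 6x − (20 + 4x) = 12.
Collecting terms: 2x − 8 = 12, so 2x = 20, so x = 10.
Then 2E = 20 + 4·10 = 60, so E = 30, V = 2E/3 = 20, F = 2 + 10 = 12.

30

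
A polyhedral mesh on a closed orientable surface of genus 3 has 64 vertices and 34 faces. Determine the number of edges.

For a closed orientable surface of genus 3, χ = 2 − 2·3 = -4.
E = V + F − (-4) = 64 + 34 − (-4) = 102.

102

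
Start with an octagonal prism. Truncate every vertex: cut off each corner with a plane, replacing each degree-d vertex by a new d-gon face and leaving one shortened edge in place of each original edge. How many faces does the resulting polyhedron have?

The base solid has V = 16, E = 24, F = 10.
Truncation replaces each original edge-end by a new vertex, so V′ = 2E = 48.
Each original edge survives, and each old vertex of degree d contributes d new edges; summing degrees gives Σd = 2E, so E′ = E + 2E = 3E = 72.
Each original face survives and each original vertex becomes one new face: F′ = F + V = 26.

26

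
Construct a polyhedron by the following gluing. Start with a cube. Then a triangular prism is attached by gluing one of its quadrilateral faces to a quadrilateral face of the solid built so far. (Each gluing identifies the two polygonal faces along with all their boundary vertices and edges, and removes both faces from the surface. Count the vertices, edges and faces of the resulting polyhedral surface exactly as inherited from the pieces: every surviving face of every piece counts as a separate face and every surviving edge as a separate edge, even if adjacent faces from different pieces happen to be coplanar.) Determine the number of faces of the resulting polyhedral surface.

A cube: V=8, E=12, F=6.
Attach a triangular prism (V=6, E=9, F=5) along a 4-gon: merge 4 vertices and 4 edges, delete both glued faces → V=10, E=17, F=9.
Check: V − E + F = 10 − 17 + 9 = 2.

9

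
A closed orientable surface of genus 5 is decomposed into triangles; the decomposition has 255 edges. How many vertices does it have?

77

χ = 2 − 2·5 = -8, and every face is a triangle so 3F = 2E.
F = 2E/3 = 170. Then V = -8 + E − F = -8 + 255 − 170 = 77.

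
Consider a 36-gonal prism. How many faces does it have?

38

A prism on an n-gon has two n-gon bases and n rectangular sides: V = 2·36 = 72, E = 3·36 = 108, F = 36 + 2 = 38.
Check: V − E + F = 72 − 108 + 38 = 2.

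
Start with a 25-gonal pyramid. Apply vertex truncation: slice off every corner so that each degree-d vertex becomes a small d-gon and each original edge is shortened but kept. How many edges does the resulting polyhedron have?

150

The base solid has V = 26, E = 50, F = 26.
Truncation replaces each original edge-end by a new vertex, so V′ = 2E = 100.
Each original edge survives, and each old vertex of degree d contributes d new edges; summing degrees gives Σd = 2E, so E′ = E + 2E = 3E = 150.
Each original face survives and each original vertex becomes one new face: F′ = F + V = 52.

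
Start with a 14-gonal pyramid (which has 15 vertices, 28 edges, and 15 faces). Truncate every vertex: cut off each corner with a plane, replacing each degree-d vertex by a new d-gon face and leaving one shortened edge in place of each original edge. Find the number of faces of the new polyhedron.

Truncation replaces each original edge-end by a new vertex, so V′ = 2E = 56.
Each original edge survives, and each old vertex of degree d contributes d new edges; summing degrees gives Σd = 2E, so E′ = E + 2E = 3E = 84.
Each original face survives and each original vertex becomes one new face: F′ = F + V = 30.

30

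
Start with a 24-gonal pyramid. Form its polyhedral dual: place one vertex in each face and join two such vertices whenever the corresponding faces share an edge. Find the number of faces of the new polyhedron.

The base solid has V = 25, E = 48, F = 25.
The dual swaps V and F and preserves E: V′ = F = 25, E′ = E = 48, F′ = V = 25.

25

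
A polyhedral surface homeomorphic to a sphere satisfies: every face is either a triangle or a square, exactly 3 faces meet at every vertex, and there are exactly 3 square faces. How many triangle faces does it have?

Let x be the number of triangles; then F = 3 + x.
Edge–face incidences: 2E = 4·3 + 3·x = 12 + 3x.
Every vertex has degree 3, so 3V = 2E.
Euler: V − E + F = 2 ⇒ (2E)/3 − E + (3 + x) = 2.
Multiply by 6: 2·(2E) − 3·(2E) + 6·(3 + x) = 12, i.e. 18 + 6x − (12 + 3x) = 12.
Collecting terms: 3x + 6 = 12, so 3x = 6, so x = 2.
Then 2E = 12 + 3·2 = 18, so E = 9, V = 2E/3 = 6, F = 3 + 2 = 5.

2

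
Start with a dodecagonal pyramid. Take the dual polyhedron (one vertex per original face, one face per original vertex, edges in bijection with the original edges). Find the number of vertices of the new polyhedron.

The base solid has V = 13, E = 24, F = 13.
The dual swaps V and F and preserves E: V′ = F = 13, E′ = E = 24, F′ = V = 13.

13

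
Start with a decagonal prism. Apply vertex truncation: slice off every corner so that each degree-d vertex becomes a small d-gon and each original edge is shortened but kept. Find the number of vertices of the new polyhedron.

60

The base solid has V = 20, E = 30, F = 12.
Truncation replaces each original edge-end by a new vertex, so V′ = 2E = 60.
Each original edge survives, and each old vertex of degree d contributes d new edges; summing degrees gives Σd = 2E, so E′ = E + 2E = 3E = 90.
Each original face survives and each original vertex becomes one new face: F′ = F + V = 32.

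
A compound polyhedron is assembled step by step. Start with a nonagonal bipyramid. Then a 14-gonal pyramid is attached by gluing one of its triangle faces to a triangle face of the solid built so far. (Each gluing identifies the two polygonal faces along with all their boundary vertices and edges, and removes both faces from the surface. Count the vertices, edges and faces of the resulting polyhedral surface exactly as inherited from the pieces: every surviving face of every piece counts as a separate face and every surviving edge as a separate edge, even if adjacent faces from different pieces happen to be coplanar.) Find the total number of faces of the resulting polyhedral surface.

31

A nonagonal bipyramid: V=11, E=27, F=18.
Attach a 14-gonal pyramid (V=15, E=28, F=15) along a 3-gon: merge 3 vertices and 3 edges, delete both glued faces → V=23, E=52, F=31.
Check: V − E + F = 23 − 52 + 31 = 2.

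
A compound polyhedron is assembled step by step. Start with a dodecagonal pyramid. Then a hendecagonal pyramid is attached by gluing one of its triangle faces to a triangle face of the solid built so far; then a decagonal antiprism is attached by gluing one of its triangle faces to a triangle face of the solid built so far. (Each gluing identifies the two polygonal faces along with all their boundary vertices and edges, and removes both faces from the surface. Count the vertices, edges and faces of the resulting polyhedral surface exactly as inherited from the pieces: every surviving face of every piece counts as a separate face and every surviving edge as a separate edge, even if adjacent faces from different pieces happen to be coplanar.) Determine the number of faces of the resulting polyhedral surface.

A dodecagonal pyramid: V=13, E=24, F=13.
Attach a hendecagonal pyramid (V=12, E=22, F=12) along a 3-gon: merge 3 vertices and 3 edges, delete both glued faces → V=22, E=43, F=23.
Attach a decagonal antiprism (V=20, E=40, F=22) along a 3-gon: merge 3 vertices and 3 edges, delete both glued faces → V=39, E=80, F=43.
Check: V − E + F = 39 − 80 + 43 = 2.

43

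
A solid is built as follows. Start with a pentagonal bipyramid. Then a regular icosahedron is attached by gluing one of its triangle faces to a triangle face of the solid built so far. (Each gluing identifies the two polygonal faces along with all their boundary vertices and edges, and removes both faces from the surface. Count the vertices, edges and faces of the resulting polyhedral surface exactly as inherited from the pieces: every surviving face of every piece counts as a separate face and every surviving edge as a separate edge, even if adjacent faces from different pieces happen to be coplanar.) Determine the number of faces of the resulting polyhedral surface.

28

A pentagonal bipyramid: V=7, E=15, F=10.
Attach a regular icosahedron (V=12, E=30, F=20) along a 3-gon: merge 3 vertices and 3 edges, delete both glued faces → V=16, E=42, F=28.
Check: V − E + F = 16 − 42 + 28 = 2.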